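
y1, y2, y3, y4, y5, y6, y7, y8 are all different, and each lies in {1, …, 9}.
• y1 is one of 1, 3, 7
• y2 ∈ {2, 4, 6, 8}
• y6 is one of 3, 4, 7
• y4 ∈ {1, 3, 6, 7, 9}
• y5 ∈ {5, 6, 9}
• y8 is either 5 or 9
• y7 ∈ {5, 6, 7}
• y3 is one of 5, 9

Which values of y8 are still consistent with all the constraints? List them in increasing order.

5, 9

y3 and y8 share exactly the 2 values {5, 9}; by pigeonhole those values go to them, so strike 5, 9 from y4, y5, y7.
y5 must be 6 (only option left). So y2, y4, y7 can't be 6.
y7 must be 7 (only option left). Remove 7 from y1, y4, y6.
y1 and y4 share exactly the 2 values {1, 3}; by pigeonhole those values go to them, so strike 1, 3 from y6.
That leaves y6 = 4. So y2 can't be 4.
No further eliminations apply; y8 can still be any of 5, 9.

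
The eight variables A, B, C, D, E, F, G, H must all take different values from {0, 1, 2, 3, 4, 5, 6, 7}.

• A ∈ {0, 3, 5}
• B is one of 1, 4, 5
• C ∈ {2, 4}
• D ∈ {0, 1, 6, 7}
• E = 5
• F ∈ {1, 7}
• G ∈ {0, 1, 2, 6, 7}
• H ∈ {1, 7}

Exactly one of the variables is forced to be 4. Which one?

E's domain is down to {5}, so E = 5. Eliminate 5 elsewhere: A, B.
The 7 still-open variables draw from only 7 values {0, 1, 2, 3, 4, 6, 7}, so each is used; only A can be 3, hence A = 3.
F and H between them cover only {1, 7} — a naked pair. Remove those values from B, D, G.
So 4 goes to B.

B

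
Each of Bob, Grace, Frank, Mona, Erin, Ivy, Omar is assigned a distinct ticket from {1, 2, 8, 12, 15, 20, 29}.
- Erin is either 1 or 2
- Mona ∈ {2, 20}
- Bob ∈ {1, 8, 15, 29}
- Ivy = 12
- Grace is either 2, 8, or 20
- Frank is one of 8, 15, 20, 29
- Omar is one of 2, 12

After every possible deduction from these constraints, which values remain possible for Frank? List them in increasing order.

15, 29

Ivy has just one choice, so Ivy = 12. Strike 12 from Omar.
Omar has just one choice, so Omar = 2. Strike 2 from Grace, Mona, Erin.
Mona must be 20 (only option left). Strike 20 from Grace, Frank.
Erin must be 1 (only option left). Strike 1 from Bob.
That leaves Grace = 8. So Bob, Frank can't be 8.
No further eliminations apply; Frank can still be any of 15, 29.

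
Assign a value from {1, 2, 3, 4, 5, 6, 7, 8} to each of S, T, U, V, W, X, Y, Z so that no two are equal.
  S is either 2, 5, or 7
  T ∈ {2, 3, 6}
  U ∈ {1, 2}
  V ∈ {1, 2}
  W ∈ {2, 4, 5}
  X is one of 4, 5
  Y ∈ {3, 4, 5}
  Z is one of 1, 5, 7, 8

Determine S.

The 8 variables together cover exactly {1, 2, 3, 4, 5, 6, 7, 8} — 8 values for 8 variables — and 6 appears only in T's list, so T = 6.
The 7 still-open variables together cover exactly {1, 2, 3, 4, 5, 7, 8} — 7 values for 7 variables — and 3 appears only in Y's list, so Y = 3.
The 6 still-open variables together cover exactly {1, 2, 4, 5, 7, 8} — 6 values for 6 variables — and 8 appears only in Z's list, so Z = 8.
The 5 still-open variables draw from only 5 values {1, 2, 4, 5, 7}, so each is used; only S can be 7, hence S = 7.

7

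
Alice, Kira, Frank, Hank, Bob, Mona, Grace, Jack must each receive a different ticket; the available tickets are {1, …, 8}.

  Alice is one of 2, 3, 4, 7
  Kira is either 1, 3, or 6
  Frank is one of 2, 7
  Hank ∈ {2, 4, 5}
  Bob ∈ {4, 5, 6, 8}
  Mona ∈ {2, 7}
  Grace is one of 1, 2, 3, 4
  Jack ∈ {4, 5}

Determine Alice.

The 8 variables draw from only 8 values {1, 2, 3, 4, 5, 6, 7, 8}, so each is used; only Bob can be 8, hence Bob = 8.
Among the 7 still-open variables, 6 fits only Kira (and all 7 values in {1, 2, 3, 4, 5, 6, 7} must be used), so Kira = 6.
The 6 still-open variables together cover exactly {1, 2, 3, 4, 5, 7} — 6 values for 6 variables — and 1 appears only in Grace's list, so Grace = 1.
The 5 still-open variables draw from only 5 values {2, 3, 4, 5, 7}, so each is used; only Alice can be 3, hence Alice = 3.

3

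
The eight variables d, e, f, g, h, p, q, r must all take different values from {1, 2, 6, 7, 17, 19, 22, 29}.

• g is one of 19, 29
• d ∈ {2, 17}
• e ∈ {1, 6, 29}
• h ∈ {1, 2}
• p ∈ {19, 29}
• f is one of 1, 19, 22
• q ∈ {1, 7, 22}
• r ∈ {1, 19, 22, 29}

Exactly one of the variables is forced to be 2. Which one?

h

The 8 variables together cover exactly {1, 2, 6, 7, 17, 19, 22, 29} — 8 values for 8 variables — and 6 appears only in e's list, so e = 6.
The 7 still-open variables together cover exactly {1, 2, 7, 17, 19, 22, 29} — 7 values for 7 variables — and 7 appears only in q's list, so q = 7.
The 6 still-open variables draw from only 6 values {1, 2, 17, 19, 22, 29}, so each is used; only d can be 17, hence d = 17.
The 5 still-open variables draw from only 5 values {1, 2, 19, 22, 29}, so each is used; only h can be 2, hence h = 2.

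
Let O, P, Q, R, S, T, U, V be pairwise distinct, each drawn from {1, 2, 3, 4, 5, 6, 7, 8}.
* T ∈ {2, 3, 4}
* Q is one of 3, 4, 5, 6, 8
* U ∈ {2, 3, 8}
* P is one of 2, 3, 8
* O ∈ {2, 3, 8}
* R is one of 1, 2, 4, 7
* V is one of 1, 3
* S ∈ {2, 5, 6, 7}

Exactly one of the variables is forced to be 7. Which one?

The 3 variables O, P, U are confined to {2, 3, 8}, which locks those values in; drop them from Q, R, S, T, V.
T must be 4 (only option left). Eliminate 4 elsewhere: Q, R.
V must be 1 (only option left). Remove 1 from R.
So 7 goes to R.

R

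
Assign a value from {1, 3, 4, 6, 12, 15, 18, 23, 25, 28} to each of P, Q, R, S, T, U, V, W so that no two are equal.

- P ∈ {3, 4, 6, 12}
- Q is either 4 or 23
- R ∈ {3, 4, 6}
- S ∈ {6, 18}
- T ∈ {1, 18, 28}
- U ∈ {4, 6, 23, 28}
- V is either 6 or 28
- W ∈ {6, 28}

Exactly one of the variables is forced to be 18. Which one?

Among the 8 variables, 1 fits only T (and all 8 values in {1, 3, 4, 6, 12, 18, 23, 28} must be used), so T = 1.
Among the 7 still-open variables, 12 fits only P (and all 7 values in {3, 4, 6, 12, 18, 23, 28} must be used), so P = 12.
Among the 6 still-open variables, 3 fits only R (and all 6 values in {3, 4, 6, 18, 23, 28} must be used), so R = 3.
Among the 5 still-open variables, 18 fits only S (and all 5 values in {4, 6, 18, 23, 28} must be used), so S = 18.

S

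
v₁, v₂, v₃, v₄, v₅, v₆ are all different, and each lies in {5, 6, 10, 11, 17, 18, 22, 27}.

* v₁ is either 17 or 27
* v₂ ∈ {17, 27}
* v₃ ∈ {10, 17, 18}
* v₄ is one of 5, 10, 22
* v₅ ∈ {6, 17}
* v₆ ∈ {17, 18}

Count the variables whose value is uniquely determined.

The 2 variables v₁ and v₂ are confined to {17, 27}, which locks those values in; drop them from v₃, v₅, v₆.
v₅ has just one choice, so v₅ = 6.
v₆'s domain is down to {18}, so v₆ = 18. Remove 18 from v₃.
v₃ must be 10 (only option left). Eliminate 10 elsewhere: v₄.
Determined: v₃=10, v₅=6, v₆=18. The other variables each still have more than one consistent value. That makes 3.

3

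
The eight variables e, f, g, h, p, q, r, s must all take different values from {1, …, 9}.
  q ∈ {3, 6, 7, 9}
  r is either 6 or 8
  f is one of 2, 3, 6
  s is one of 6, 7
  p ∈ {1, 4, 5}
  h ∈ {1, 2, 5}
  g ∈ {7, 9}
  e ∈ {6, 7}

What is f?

2

e and s between them cover only {6, 7} — a naked pair. Remove those values from f, g, q, r.
g's domain is down to {9}, so g = 9. Remove 9 from q.
q must be 3 (only option left). Eliminate 3 elsewhere: f.
So f = 2.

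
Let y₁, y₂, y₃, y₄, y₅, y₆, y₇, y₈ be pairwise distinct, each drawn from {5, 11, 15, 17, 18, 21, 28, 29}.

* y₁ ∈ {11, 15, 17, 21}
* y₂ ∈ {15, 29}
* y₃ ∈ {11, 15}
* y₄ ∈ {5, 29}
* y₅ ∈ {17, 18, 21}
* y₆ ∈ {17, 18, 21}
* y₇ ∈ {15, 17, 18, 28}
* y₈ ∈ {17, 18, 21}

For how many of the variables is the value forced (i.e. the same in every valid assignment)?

The 8 variables draw from only 8 values {5, 11, 15, 17, 18, 21, 28, 29}, so each is used; only y₄ can be 5, hence y₄ = 5.
The 7 still-open variables draw from only 7 values {11, 15, 17, 18, 21, 28, 29}, so each is used; only y₇ can be 28, hence y₇ = 28.
The 6 still-open variables together cover exactly {11, 15, 17, 18, 21, 29} — 6 values for 6 variables — and 29 appears only in y₂'s list, so y₂ = 29.
The 3 variables y₅, y₆, y₈ are confined to {17, 18, 21}, which locks those values in; drop them from y₁.
Determined: y₂=29, y₄=5, y₇=28. The other variables each still have more than one consistent value. That makes 3.

3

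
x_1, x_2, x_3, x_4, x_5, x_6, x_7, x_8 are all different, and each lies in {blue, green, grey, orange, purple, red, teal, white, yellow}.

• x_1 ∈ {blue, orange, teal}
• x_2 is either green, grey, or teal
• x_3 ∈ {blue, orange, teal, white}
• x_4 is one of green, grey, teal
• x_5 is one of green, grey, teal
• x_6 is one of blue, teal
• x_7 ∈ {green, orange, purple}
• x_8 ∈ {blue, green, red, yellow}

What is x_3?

white

x_2, x_4, x_5 share exactly the 3 values {green, grey, teal}; by pigeonhole those values go to them, so strike green, grey, teal from x_1, x_3, x_6, x_7, x_8.
x_6 has just one choice, so x_6 = blue. Eliminate blue elsewhere: x_1, x_3, x_8.
That leaves x_1 = orange. Eliminate orange elsewhere: x_3, x_7.
So x_3 = white.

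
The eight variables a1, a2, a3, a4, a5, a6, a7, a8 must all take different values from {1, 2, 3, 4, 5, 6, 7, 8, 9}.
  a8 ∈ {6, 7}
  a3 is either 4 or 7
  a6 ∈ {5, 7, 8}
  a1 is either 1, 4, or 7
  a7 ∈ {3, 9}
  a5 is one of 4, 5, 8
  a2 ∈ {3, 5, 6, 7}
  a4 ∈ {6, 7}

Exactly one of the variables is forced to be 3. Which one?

a2

The 8 variables draw from only 8 values {1, 3, 4, 5, 6, 7, 8, 9}, so each is used; only a1 can be 1, hence a1 = 1.
Among the 7 still-open variables, 9 fits only a7 (and all 7 values in {3, 4, 5, 6, 7, 8, 9} must be used), so a7 = 9.
The 6 still-open variables draw from only 6 values {3, 4, 5, 6, 7, 8}, so each is used; only a2 can be 3, hence a2 = 3.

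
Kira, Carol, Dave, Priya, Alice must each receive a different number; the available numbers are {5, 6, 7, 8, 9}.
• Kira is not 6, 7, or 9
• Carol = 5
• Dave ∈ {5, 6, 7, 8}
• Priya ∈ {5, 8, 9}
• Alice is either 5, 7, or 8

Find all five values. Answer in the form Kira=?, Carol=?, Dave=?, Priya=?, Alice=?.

Carol has just one choice, so Carol = 5. Strike 5 from Kira, Dave, Priya, Alice.
That leaves Kira = 8. So Dave, Priya, Alice can't be 8.
That leaves Priya = 9.
Alice's domain is down to {7}, so Alice = 7. Eliminate 7 elsewhere: Dave.
Dave must be 6 (only option left).

Kira=8, Carol=5, Dave=6, Priya=9, Alice=7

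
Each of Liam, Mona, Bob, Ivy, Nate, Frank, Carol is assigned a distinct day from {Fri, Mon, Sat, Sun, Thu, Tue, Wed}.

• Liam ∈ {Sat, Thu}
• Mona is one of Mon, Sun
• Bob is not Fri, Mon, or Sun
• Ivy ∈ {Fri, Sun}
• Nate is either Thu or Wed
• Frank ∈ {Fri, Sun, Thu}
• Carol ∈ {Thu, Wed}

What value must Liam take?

Sat

The 7 variables draw from only 7 values {Fri, Mon, Sat, Sun, Thu, Tue, Wed}, so each is used; only Mona can be Mon, hence Mona = Mon.
The 6 still-open variables draw from only 6 values {Fri, Sat, Sun, Thu, Tue, Wed}, so each is used; only Bob can be Tue, hence Bob = Tue.
The 5 still-open variables draw from only 5 values {Fri, Sat, Sun, Thu, Wed}, so each is used; only Liam can be Sat, hence Liam = Sat.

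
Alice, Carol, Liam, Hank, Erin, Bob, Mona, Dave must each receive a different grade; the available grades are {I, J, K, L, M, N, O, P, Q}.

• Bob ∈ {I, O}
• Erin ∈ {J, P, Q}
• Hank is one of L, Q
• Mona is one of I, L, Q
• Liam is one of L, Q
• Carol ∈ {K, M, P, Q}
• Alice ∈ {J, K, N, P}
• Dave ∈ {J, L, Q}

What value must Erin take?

P

Liam and Hank share exactly the 2 values {L, Q}; by pigeonhole those values go to them, so strike L, Q from Carol, Erin, Mona, Dave.
Mona has just one choice, so Mona = I. Remove I from Bob.
Dave has just one choice, so Dave = J. So Alice, Erin can't be J.
So Erin = P.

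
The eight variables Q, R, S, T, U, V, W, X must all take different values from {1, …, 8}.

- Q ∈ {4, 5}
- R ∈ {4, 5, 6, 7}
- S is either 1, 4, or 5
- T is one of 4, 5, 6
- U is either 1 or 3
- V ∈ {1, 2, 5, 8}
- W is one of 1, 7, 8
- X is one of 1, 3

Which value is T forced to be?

The 8 variables together cover exactly {1, 2, 3, 4, 5, 6, 7, 8} — 8 values for 8 variables — and 2 appears only in V's list, so V = 2.
The 7 still-open variables draw from only 7 values {1, 3, 4, 5, 6, 7, 8}, so each is used; only W can be 8, hence W = 8.
The 6 still-open variables together cover exactly {1, 3, 4, 5, 6, 7} — 6 values for 6 variables — and 7 appears only in R's list, so R = 7.
The 5 still-open variables draw from only 5 values {1, 3, 4, 5, 6}, so each is used; only T can be 6, hence T = 6.

6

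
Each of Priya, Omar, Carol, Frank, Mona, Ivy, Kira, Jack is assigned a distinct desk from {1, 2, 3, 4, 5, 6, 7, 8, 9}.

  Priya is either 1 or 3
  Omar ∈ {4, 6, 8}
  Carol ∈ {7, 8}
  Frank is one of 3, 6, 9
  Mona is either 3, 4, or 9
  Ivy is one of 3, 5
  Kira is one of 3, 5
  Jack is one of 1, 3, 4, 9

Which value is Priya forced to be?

The 8 variables together cover exactly {1, 3, 4, 5, 6, 7, 8, 9} — 8 values for 8 variables — and 7 appears only in Carol's list, so Carol = 7.
The 7 still-open variables draw from only 7 values {1, 3, 4, 5, 6, 8, 9}, so each is used; only Omar can be 8, hence Omar = 8.
The 6 still-open variables draw from only 6 values {1, 3, 4, 5, 6, 9}, so each is used; only Frank can be 6, hence Frank = 6.
Ivy and Kira between them cover only {3, 5} — a naked pair. Remove those values from Priya, Mona, Jack.
So Priya = 1.

1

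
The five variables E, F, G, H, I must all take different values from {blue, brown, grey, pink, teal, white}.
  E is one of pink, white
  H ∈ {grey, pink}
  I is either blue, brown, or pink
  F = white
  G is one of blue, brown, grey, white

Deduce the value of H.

grey

F must be white (only option left). So E, G can't be white.
E's domain is down to {pink}, so E = pink. Strike pink from H, I.
So H = grey.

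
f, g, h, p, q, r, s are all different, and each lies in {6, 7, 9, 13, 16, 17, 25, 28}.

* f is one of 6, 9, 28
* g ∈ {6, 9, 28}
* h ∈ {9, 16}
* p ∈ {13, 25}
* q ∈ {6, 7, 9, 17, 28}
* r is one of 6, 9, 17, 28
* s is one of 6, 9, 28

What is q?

f, g, s between them cover only {6, 9, 28} — a naked triple. Remove those values from h, q, r.
h must be 16 (only option left).
r has just one choice, so r = 17. Eliminate 17 elsewhere: q.
So q = 7.

7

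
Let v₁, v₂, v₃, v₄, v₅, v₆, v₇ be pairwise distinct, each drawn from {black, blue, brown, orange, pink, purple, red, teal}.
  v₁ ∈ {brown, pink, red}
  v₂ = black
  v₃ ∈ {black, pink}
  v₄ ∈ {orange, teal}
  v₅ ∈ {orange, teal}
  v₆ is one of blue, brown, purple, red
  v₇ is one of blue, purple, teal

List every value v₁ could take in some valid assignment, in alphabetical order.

brown, red

v₂ must be black (only option left). So v₃ can't be black.
v₃ has just one choice, so v₃ = pink. So v₁ can't be pink.
v₄ and v₅ between them cover only {orange, teal} — a naked pair. Remove those values from v₇.
No further eliminations apply; v₁ can still be any of brown, red.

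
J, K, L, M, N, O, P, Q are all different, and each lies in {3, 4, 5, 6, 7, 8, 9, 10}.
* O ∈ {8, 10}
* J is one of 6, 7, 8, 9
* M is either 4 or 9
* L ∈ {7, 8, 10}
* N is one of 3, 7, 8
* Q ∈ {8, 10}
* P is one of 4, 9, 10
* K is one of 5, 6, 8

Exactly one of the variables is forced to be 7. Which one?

The 8 variables draw from only 8 values {3, 4, 5, 6, 7, 8, 9, 10}, so each is used; only N can be 3, hence N = 3.
Among the 7 still-open variables, 5 fits only K (and all 7 values in {4, 5, 6, 7, 8, 9, 10} must be used), so K = 5.
The 6 still-open variables draw from only 6 values {4, 6, 7, 8, 9, 10}, so each is used; only J can be 6, hence J = 6.
The 5 still-open variables together cover exactly {4, 7, 8, 9, 10} — 5 values for 5 variables — and 7 appears only in L's list, so L = 7.

L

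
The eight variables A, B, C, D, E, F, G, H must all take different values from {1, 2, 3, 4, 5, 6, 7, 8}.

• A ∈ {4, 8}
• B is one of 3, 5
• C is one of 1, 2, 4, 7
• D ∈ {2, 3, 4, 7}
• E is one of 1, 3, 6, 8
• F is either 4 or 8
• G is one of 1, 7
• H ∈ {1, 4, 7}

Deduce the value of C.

2

Among the 8 variables, 5 fits only B (and all 8 values in {1, 2, 3, 4, 5, 6, 7, 8} must be used), so B = 5.
The 7 still-open variables together cover exactly {1, 2, 3, 4, 6, 7, 8} — 7 values for 7 variables — and 6 appears only in E's list, so E = 6.
The 6 still-open variables together cover exactly {1, 2, 3, 4, 7, 8} — 6 values for 6 variables — and 3 appears only in D's list, so D = 3.
The 5 still-open variables together cover exactly {1, 2, 4, 7, 8} — 5 values for 5 variables — and 2 appears only in C's list, so C = 2.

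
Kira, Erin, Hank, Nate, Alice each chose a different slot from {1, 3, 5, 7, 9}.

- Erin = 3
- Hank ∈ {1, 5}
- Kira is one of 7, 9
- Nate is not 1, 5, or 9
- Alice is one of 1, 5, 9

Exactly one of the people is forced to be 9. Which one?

Erin must be 3 (only option left). So Nate can't be 3.
Nate's domain is down to {7}, so Nate = 7. So Kira can't be 7.
So 9 goes to Kira.

Kira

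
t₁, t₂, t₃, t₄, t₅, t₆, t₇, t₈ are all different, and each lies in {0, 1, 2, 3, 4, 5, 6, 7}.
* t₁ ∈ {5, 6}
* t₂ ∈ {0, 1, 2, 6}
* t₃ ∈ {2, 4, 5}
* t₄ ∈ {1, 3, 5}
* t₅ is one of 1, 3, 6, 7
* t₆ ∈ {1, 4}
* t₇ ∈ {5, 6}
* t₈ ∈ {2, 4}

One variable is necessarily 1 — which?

t₆

Among the 8 variables, 0 fits only t₂ (and all 8 values in {0, 1, 2, 3, 4, 5, 6, 7} must be used), so t₂ = 0.
The 7 still-open variables draw from only 7 values {1, 2, 3, 4, 5, 6, 7}, so each is used; only t₅ can be 7, hence t₅ = 7.
Among the 6 still-open variables, 3 fits only t₄ (and all 6 values in {1, 2, 3, 4, 5, 6} must be used), so t₄ = 3.
The 5 still-open variables together cover exactly {1, 2, 4, 5, 6} — 5 values for 5 variables — and 1 appears only in t₆'s list, so t₆ = 1.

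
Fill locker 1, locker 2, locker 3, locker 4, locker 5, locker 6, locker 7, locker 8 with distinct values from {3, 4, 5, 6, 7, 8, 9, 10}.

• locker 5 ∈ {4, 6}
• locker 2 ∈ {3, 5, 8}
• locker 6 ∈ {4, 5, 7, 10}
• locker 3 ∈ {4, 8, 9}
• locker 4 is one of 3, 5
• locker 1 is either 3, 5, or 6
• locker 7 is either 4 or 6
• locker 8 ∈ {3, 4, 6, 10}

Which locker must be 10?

The 8 variables draw from only 8 values {3, 4, 5, 6, 7, 8, 9, 10}, so each is used; only locker 6 can be 7, hence locker 6 = 7.
Among the 7 still-open variables, 9 fits only locker 3 (and all 7 values in {3, 4, 5, 6, 8, 9, 10} must be used), so locker 3 = 9.
Among the 6 still-open variables, 8 fits only locker 2 (and all 6 values in {3, 4, 5, 6, 8, 10} must be used), so locker 2 = 8.
The 5 still-open variables together cover exactly {3, 4, 5, 6, 10} — 5 values for 5 variables — and 10 appears only in locker 8's list, so locker 8 = 10.

locker 8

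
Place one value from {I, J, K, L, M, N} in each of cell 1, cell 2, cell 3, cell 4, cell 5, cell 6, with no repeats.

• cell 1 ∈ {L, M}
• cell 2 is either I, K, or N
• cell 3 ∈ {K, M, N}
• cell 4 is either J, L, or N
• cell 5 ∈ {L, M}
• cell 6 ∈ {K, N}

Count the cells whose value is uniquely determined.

2

Among the 6 variables, I fits only cell 2 (and all 6 values in {I, J, K, L, M, N} must be used), so cell 2 = I.
The 5 still-open variables together cover exactly {J, K, L, M, N} — 5 values for 5 variables — and J appears only in cell 4's list, so cell 4 = J.
The 2 variables cell 1 and cell 5 are confined to {L, M}, which locks those values in; drop them from cell 3.
Determined: cell 2=I, cell 4=J. The other cells each still have more than one consistent value. That makes 2.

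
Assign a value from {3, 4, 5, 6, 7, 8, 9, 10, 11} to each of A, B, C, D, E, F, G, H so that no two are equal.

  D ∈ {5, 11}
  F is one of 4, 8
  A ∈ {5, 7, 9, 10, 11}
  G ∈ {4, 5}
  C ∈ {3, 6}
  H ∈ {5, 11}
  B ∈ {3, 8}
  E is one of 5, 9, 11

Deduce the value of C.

6

The 2 variables D and H are confined to {5, 11}, which locks those values in; drop them from A, E, G.
E has just one choice, so E = 9. Remove 9 from A.
G must be 4 (only option left). Strike 4 from F.
F must be 8 (only option left). Remove 8 from B.
B's domain is down to {3}, so B = 3. Remove 3 from C.
So C = 6.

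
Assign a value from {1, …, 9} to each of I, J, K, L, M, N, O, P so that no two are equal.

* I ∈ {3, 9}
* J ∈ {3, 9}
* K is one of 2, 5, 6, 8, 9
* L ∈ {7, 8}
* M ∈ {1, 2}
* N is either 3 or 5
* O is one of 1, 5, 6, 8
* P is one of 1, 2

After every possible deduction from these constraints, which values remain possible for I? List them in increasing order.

Among the 8 variables, 7 fits only L (and all 8 values in {1, 2, 3, 5, 6, 7, 8, 9} must be used), so L = 7.
The 2 variables I and J are confined to {3, 9}, which locks those values in; drop them from K, N.
N's domain is down to {5}, so N = 5. Remove 5 from K, O.
The 2 variables M and P are confined to {1, 2}, which locks those values in; drop them from K, O.
No further eliminations apply; I can still be any of 3, 9.

3, 9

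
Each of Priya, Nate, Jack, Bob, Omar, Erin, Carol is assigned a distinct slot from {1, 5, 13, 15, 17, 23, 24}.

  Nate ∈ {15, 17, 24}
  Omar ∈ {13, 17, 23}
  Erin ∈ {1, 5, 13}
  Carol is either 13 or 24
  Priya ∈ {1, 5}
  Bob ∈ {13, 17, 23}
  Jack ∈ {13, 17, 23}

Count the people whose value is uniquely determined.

Among the 7 variables, 15 fits only Nate (and all 7 values in {1, 5, 13, 15, 17, 23, 24} must be used), so Nate = 15.
Among the 6 still-open variables, 24 fits only Carol (and all 6 values in {1, 5, 13, 17, 23, 24} must be used), so Carol = 24.
Jack, Bob, Omar share exactly the 3 values {13, 17, 23}; by pigeonhole those values go to them, so strike 13, 17, 23 from Erin.
Determined: Nate=15, Carol=24. The other people each still have more than one consistent value. That makes 2.

2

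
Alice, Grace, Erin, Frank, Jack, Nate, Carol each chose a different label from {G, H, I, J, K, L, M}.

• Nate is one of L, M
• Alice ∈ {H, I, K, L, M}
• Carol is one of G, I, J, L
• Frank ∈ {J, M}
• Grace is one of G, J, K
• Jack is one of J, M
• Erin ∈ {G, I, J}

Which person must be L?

Nate

The 7 variables together cover exactly {G, H, I, J, K, L, M} — 7 values for 7 variables — and H appears only in Alice's list, so Alice = H.
The 6 still-open variables draw from only 6 values {G, I, J, K, L, M}, so each is used; only Grace can be K, hence Grace = K.
Frank and Jack share exactly the 2 values {J, M}; by pigeonhole those values go to them, so strike J, M from Erin, Nate, Carol.
So L goes to Nate.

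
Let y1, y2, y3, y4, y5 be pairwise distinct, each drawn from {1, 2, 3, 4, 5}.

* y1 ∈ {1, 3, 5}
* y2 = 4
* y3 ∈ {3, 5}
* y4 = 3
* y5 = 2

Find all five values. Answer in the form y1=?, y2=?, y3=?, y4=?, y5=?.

y1=1, y2=4, y3=5, y4=3, y5=2

y2 has just one choice, so y2 = 4.
y4 must be 3 (only option left). Strike 3 from y1, y3.
That leaves y5 = 2.
y3's domain is down to {5}, so y3 = 5. Eliminate 5 elsewhere: y1.
That leaves y1 = 1.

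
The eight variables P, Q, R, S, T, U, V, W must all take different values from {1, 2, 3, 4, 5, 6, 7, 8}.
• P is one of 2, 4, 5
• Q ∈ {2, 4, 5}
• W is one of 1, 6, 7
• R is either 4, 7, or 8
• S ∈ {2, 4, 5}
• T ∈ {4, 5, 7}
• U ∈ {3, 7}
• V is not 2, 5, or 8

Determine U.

3

Among the 8 variables, 8 fits only R (and all 8 values in {1, 2, 3, 4, 5, 6, 7, 8} must be used), so R = 8.
P, Q, S share exactly the 3 values {2, 4, 5}; by pigeonhole those values go to them, so strike 2, 4, 5 from T, V.
T's domain is down to {7}, so T = 7. Strike 7 from U, V, W.
So U = 3.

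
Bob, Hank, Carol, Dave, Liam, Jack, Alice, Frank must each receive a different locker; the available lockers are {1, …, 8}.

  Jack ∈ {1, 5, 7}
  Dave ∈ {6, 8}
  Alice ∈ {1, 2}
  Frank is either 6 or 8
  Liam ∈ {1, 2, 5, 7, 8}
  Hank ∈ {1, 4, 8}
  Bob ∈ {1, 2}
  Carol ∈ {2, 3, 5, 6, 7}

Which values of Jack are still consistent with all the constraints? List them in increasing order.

Among the 8 variables, 3 fits only Carol (and all 8 values in {1, 2, 3, 4, 5, 6, 7, 8} must be used), so Carol = 3.
The 7 still-open variables draw from only 7 values {1, 2, 4, 5, 6, 7, 8}, so each is used; only Hank can be 4, hence Hank = 4.
Bob and Alice share exactly the 2 values {1, 2}; by pigeonhole those values go to them, so strike 1, 2 from Liam, Jack.
The 2 variables Dave and Frank are confined to {6, 8}, which locks those values in; drop them from Liam.
No further eliminations apply; Jack can still be any of 5, 7.

5, 7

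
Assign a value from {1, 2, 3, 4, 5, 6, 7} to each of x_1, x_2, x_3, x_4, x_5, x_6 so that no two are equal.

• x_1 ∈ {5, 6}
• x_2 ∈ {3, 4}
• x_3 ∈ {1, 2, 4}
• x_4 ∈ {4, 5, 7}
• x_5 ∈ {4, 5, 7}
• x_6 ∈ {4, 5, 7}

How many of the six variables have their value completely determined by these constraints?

2

x_4, x_5, x_6 between them cover only {4, 5, 7} — a naked triple. Remove those values from x_1, x_2, x_3.
x_1 has just one choice, so x_1 = 6.
x_2's domain is down to {3}, so x_2 = 3.
Determined: x_1=6, x_2=3. The other variables each still have more than one consistent value. That makes 2.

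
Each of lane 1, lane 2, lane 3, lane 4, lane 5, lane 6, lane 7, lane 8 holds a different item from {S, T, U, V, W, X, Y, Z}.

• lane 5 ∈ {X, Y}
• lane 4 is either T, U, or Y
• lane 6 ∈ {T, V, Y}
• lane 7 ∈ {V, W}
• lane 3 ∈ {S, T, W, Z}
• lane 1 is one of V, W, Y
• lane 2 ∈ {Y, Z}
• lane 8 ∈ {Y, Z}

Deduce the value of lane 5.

X

Among the 8 variables, S fits only lane 3 (and all 8 values in {S, T, U, V, W, X, Y, Z} must be used), so lane 3 = S.
The 7 still-open variables together cover exactly {T, U, V, W, X, Y, Z} — 7 values for 7 variables — and U appears only in lane 4's list, so lane 4 = U.
The 6 still-open variables together cover exactly {T, V, W, X, Y, Z} — 6 values for 6 variables — and T appears only in lane 6's list, so lane 6 = T.
The 5 still-open variables together cover exactly {V, W, X, Y, Z} — 5 values for 5 variables — and X appears only in lane 5's list, so lane 5 = X.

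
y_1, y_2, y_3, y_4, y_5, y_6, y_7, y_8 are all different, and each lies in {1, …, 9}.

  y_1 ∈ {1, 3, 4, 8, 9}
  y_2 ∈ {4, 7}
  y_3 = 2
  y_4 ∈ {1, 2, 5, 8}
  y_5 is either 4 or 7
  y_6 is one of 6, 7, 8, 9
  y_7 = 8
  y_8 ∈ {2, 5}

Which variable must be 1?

y_3 has just one choice, so y_3 = 2. Remove 2 from y_4, y_8.
y_7's domain is down to {8}, so y_7 = 8. So y_1, y_4, y_6 can't be 8.
y_8 must be 5 (only option left). Strike 5 from y_4.
So 1 goes to y_4.

y_4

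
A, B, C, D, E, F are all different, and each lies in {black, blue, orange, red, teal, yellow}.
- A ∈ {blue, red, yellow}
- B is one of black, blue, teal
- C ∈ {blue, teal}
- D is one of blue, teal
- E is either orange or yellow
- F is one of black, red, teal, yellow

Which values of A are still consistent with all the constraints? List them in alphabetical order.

Among the 6 variables, orange fits only E (and all 6 values in {black, blue, orange, red, teal, yellow} must be used), so E = orange.
C and D share exactly the 2 values {blue, teal}; by pigeonhole those values go to them, so strike blue, teal from A, B, F.
That leaves B = black. So F can't be black.
No further eliminations apply; A can still be any of red, yellow.

red, yellow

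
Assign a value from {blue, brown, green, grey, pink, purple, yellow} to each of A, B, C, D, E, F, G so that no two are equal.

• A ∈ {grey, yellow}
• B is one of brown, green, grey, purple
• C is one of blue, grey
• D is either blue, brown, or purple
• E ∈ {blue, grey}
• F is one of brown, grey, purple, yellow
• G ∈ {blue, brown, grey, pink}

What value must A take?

Among the 7 variables, green fits only B (and all 7 values in {blue, brown, green, grey, pink, purple, yellow} must be used), so B = green.
The 6 still-open variables together cover exactly {blue, brown, grey, pink, purple, yellow} — 6 values for 6 variables — and pink appears only in G's list, so G = pink.
The 2 variables C and E are confined to {blue, grey}, which locks those values in; drop them from A, D, F.
So A = yellow.

yellow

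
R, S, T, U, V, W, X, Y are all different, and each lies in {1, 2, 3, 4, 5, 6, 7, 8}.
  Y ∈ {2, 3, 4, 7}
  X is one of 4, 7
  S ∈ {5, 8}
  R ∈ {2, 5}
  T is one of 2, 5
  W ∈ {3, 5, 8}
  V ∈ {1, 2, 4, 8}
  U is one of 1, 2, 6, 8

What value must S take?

8

The 8 variables draw from only 8 values {1, 2, 3, 4, 5, 6, 7, 8}, so each is used; only U can be 6, hence U = 6.
The 7 still-open variables together cover exactly {1, 2, 3, 4, 5, 7, 8} — 7 values for 7 variables — and 1 appears only in V's list, so V = 1.
The 2 variables R and T are confined to {2, 5}, which locks those values in; drop them from S, W, Y.
So S = 8.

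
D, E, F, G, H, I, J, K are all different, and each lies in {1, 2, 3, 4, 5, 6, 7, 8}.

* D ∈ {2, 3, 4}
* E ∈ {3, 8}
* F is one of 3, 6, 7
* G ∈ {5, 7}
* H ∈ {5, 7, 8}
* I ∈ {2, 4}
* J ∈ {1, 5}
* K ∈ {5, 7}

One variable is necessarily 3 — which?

E

Among the 8 variables, 1 fits only J (and all 8 values in {1, 2, 3, 4, 5, 6, 7, 8} must be used), so J = 1.
The 7 still-open variables together cover exactly {2, 3, 4, 5, 6, 7, 8} — 7 values for 7 variables — and 6 appears only in F's list, so F = 6.
The 2 variables G and K are confined to {5, 7}, which locks those values in; drop them from H.
H has just one choice, so H = 8. Remove 8 from E.
So 3 goes to E.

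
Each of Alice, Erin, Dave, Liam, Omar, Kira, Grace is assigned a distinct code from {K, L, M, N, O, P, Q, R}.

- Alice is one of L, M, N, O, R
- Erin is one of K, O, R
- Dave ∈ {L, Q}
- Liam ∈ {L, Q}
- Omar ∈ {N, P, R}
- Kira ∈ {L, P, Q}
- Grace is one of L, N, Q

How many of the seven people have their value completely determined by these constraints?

3

Dave and Liam share exactly the 2 values {L, Q}; by pigeonhole those values go to them, so strike L, Q from Alice, Kira, Grace.
That leaves Kira = P. Eliminate P elsewhere: Omar.
Grace has just one choice, so Grace = N. Eliminate N elsewhere: Alice, Omar.
Omar's domain is down to {R}, so Omar = R. Strike R from Alice, Erin.
Determined: Omar=R, Kira=P, Grace=N. The other people each still have more than one consistent value. That makes 3.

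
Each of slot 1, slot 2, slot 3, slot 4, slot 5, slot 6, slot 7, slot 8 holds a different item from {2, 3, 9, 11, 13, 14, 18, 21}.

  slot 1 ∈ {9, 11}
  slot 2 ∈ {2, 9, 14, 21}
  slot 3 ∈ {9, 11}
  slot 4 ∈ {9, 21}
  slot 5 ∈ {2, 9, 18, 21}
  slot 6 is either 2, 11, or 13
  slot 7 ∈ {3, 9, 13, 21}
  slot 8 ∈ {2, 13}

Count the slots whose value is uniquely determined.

The 8 variables draw from only 8 values {2, 3, 9, 11, 13, 14, 18, 21}, so each is used; only slot 7 can be 3, hence slot 7 = 3.
Among the 7 still-open variables, 14 fits only slot 2 (and all 7 values in {2, 9, 11, 13, 14, 18, 21} must be used), so slot 2 = 14.
The 6 still-open variables draw from only 6 values {2, 9, 11, 13, 18, 21}, so each is used; only slot 5 can be 18, hence slot 5 = 18.
The 5 still-open variables together cover exactly {2, 9, 11, 13, 21} — 5 values for 5 variables — and 21 appears only in slot 4's list, so slot 4 = 21.
slot 1 and slot 3 between them cover only {9, 11} — a naked pair. Remove those values from slot 6.
Determined: slot 2=14, slot 4=21, slot 5=18, slot 7=3. The other slots each still have more than one consistent value. That makes 4.

4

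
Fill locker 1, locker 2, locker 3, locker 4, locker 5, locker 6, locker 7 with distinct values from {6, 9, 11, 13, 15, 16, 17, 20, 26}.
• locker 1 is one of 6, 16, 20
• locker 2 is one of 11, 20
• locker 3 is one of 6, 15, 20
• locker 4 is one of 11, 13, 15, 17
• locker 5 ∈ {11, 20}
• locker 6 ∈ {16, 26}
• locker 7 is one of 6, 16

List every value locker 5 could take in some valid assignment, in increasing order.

locker 2 and locker 5 between them cover only {11, 20} — a naked pair. Remove those values from locker 1, locker 3, locker 4.
The 2 variables locker 1 and locker 7 are confined to {6, 16}, which locks those values in; drop them from locker 3, locker 6.
locker 3's domain is down to {15}, so locker 3 = 15. Eliminate 15 elsewhere: locker 4.
locker 6 must be 26 (only option left).
No further eliminations apply; locker 5 can still be any of 11, 20.

11, 20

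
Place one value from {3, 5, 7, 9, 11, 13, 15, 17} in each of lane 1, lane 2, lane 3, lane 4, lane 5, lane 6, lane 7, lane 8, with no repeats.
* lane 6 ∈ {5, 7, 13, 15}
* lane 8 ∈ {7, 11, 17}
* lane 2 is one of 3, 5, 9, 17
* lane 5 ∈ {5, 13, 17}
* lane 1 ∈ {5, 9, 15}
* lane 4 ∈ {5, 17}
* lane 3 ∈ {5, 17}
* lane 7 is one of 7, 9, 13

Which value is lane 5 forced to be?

13

Among the 8 variables, 3 fits only lane 2 (and all 8 values in {3, 5, 7, 9, 11, 13, 15, 17} must be used), so lane 2 = 3.
The 7 still-open variables together cover exactly {5, 7, 9, 11, 13, 15, 17} — 7 values for 7 variables — and 11 appears only in lane 8's list, so lane 8 = 11.
The 2 variables lane 3 and lane 4 are confined to {5, 17}, which locks those values in; drop them from lane 1, lane 5, lane 6.
So lane 5 = 13.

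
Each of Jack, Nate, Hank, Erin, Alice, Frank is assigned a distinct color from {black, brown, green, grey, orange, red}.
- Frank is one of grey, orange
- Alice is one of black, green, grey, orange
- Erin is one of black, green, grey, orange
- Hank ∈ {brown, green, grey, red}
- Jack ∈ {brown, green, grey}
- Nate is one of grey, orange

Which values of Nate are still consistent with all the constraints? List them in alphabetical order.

grey, orange

Among the 6 variables, red fits only Hank (and all 6 values in {black, brown, green, grey, orange, red} must be used), so Hank = red.
The 5 still-open variables together cover exactly {black, brown, green, grey, orange} — 5 values for 5 variables — and brown appears only in Jack's list, so Jack = brown.
The 2 variables Nate and Frank are confined to {grey, orange}, which locks those values in; drop them from Erin, Alice.
No further eliminations apply; Nate can still be any of grey, orange.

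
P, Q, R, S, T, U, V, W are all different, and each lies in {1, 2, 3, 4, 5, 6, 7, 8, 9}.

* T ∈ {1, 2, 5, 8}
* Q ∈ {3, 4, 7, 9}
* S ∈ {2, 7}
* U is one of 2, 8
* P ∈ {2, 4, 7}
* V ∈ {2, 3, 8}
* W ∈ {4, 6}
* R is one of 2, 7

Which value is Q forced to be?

R and S share exactly the 2 values {2, 7}; by pigeonhole those values go to them, so strike 2, 7 from P, Q, T, U, V.
P has just one choice, so P = 4. Eliminate 4 elsewhere: Q, W.
U has just one choice, so U = 8. Remove 8 from T, V.
V must be 3 (only option left). So Q can't be 3.
So Q = 9.

9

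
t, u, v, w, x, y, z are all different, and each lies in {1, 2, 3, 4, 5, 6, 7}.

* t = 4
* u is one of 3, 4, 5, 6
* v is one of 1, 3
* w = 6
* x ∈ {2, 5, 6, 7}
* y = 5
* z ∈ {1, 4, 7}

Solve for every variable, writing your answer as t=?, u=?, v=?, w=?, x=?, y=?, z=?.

t's domain is down to {4}, so t = 4. So u, z can't be 4.
w must be 6 (only option left). Strike 6 from u, x.
That leaves y = 5. Remove 5 from u, x.
That leaves u = 3. Remove 3 from v.
That leaves v = 1. Remove 1 from z.
z must be 7 (only option left). Remove 7 from x.
That leaves x = 2.

t=4, u=3, v=1, w=6, x=2, y=5, z=7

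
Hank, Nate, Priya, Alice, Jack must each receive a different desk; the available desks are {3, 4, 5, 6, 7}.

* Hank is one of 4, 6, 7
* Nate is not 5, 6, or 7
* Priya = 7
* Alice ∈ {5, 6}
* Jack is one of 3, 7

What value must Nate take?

4

Priya must be 7 (only option left). Strike 7 from Hank, Jack.
Jack must be 3 (only option left). Remove 3 from Nate.
So Nate = 4.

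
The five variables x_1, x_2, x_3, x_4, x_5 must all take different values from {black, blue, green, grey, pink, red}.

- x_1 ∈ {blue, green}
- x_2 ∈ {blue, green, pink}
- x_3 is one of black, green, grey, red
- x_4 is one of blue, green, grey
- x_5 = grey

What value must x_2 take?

pink

x_5 must be grey (only option left). Strike grey from x_3, x_4.
The 2 variables x_1 and x_4 are confined to {blue, green}, which locks those values in; drop them from x_2, x_3.
So x_2 = pink.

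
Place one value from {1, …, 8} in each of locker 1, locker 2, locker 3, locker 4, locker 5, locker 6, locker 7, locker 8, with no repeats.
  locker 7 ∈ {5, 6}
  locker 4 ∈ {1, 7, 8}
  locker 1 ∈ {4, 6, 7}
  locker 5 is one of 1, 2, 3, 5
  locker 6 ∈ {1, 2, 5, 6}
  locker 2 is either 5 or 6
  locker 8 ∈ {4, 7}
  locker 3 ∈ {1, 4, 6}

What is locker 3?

1

Among the 8 variables, 3 fits only locker 5 (and all 8 values in {1, 2, 3, 4, 5, 6, 7, 8} must be used), so locker 5 = 3.
The 7 still-open variables together cover exactly {1, 2, 4, 5, 6, 7, 8} — 7 values for 7 variables — and 2 appears only in locker 6's list, so locker 6 = 2.
Among the 6 still-open variables, 8 fits only locker 4 (and all 6 values in {1, 4, 5, 6, 7, 8} must be used), so locker 4 = 8.
The 5 still-open variables together cover exactly {1, 4, 5, 6, 7} — 5 values for 5 variables — and 1 appears only in locker 3's list, so locker 3 = 1.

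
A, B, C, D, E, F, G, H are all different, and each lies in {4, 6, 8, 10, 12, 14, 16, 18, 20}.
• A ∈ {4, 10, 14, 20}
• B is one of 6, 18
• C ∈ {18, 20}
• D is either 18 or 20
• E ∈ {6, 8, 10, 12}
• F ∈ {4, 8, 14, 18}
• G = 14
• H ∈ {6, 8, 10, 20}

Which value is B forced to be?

G's domain is down to {14}, so G = 14. Remove 14 from A, F.
The 7 still-open variables draw from only 7 values {4, 6, 8, 10, 12, 18, 20}, so each is used; only E can be 12, hence E = 12.
C and D share exactly the 2 values {18, 20}; by pigeonhole those values go to them, so strike 18, 20 from A, B, F, H.
So B = 6.

6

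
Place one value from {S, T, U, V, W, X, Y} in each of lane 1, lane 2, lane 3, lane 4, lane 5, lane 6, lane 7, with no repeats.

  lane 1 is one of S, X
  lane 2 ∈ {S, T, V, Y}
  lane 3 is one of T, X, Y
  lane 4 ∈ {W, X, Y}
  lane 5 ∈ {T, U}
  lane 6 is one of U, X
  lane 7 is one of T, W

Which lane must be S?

lane 1

The 7 variables together cover exactly {S, T, U, V, W, X, Y} — 7 values for 7 variables — and V appears only in lane 2's list, so lane 2 = V.
The 6 still-open variables together cover exactly {S, T, U, W, X, Y} — 6 values for 6 variables — and S appears only in lane 1's list, so lane 1 = S.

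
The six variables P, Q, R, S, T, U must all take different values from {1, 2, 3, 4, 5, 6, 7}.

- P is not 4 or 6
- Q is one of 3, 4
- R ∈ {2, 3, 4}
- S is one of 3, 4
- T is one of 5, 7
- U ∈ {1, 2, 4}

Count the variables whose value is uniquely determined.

The 2 variables Q and S are confined to {3, 4}, which locks those values in; drop them from P, R, U.
R must be 2 (only option left). Strike 2 from P, U.
U's domain is down to {1}, so U = 1. Strike 1 from P.
Determined: R=2, U=1. The other variables each still have more than one consistent value. That makes 2.

2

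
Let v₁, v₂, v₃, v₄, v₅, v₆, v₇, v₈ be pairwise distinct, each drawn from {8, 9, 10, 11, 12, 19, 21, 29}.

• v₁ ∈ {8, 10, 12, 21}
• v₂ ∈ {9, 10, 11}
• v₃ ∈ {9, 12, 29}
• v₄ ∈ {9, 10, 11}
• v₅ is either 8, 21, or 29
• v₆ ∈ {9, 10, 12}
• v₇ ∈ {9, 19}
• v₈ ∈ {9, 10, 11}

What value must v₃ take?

29

Among the 8 variables, 19 fits only v₇ (and all 8 values in {8, 9, 10, 11, 12, 19, 21, 29} must be used), so v₇ = 19.
v₂, v₄, v₈ share exactly the 3 values {9, 10, 11}; by pigeonhole those values go to them, so strike 9, 10, 11 from v₁, v₃, v₆.
v₆'s domain is down to {12}, so v₆ = 12. Strike 12 from v₁, v₃.
So v₃ = 29.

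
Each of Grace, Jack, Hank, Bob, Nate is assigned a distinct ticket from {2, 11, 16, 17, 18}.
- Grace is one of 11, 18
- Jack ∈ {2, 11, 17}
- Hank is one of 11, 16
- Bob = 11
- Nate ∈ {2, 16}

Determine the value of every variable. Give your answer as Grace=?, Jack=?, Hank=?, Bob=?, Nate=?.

Grace=18, Jack=17, Hank=16, Bob=11, Nate=2

Bob must be 11 (only option left). Strike 11 from Grace, Jack, Hank.
That leaves Grace = 18.
Hank's domain is down to {16}, so Hank = 16. So Nate can't be 16.
Nate must be 2 (only option left). Eliminate 2 elsewhere: Jack.
Jack has just one choice, so Jack = 17.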